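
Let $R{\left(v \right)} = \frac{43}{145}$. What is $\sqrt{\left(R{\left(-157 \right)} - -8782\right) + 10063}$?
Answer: $\frac{2 \sqrt{99055590}}{145} \approx 137.28$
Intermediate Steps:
$R{\left(v \right)} = \frac{43}{145}$ ($R{\left(v \right)} = 43 \cdot \frac{1}{145} = \frac{43}{145}$)
$\sqrt{\left(R{\left(-157 \right)} - -8782\right) + 10063} = \sqrt{\left(\frac{43}{145} - -8782\right) + 10063} = \sqrt{\left(\frac{43}{145} + 8782\right) + 10063} = \sqrt{\frac{1273433}{145} + 10063} = \sqrt{\frac{2732568}{145}} = \frac{2 \sqrt{99055590}}{145}$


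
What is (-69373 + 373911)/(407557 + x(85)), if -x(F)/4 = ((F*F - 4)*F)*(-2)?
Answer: 304538/5317837 ≈ 0.057267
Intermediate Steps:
x(F) = 8*F*(-4 + F²) (x(F) = -4*(F*F - 4)*F*(-2) = -4*(F² - 4)*F*(-2) = -4*(-4 + F²)*F*(-2) = -4*F*(-4 + F²)*(-2) = -(-8)*F*(-4 + F²) = 8*F*(-4 + F²))
(-69373 + 373911)/(407557 + x(85)) = (-69373 + 373911)/(407557 + 8*85*(-4 + 85²)) = 304538/(407557 + 8*85*(-4 + 7225)) = 304538/(407557 + 8*85*7221) = 304538/(407557 + 4910280) = 304538/5317837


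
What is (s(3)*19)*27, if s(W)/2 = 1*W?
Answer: 3078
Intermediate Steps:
s(W) = 2*W (s(W) = 2*(1*W) = 2*W)
(s(3)*19)*27 = ((2*3)*19)*27 = (6*19)*27 = 114*27 = 3078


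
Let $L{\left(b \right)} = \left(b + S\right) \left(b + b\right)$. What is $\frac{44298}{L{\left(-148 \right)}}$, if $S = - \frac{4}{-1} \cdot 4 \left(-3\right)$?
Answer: $\frac{22149}{29008} \approx 0.76355$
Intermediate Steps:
$S = -48$ ($S = \left(-4\right) \left(-1\right) 4 \left(-3\right) = 4 \cdot 4 \left(-3\right) = 16 \left(-3\right) = -48$)
$L{\left(b \right)} = 2 b \left(-48 + b\right)$ ($L{\left(b \right)} = \left(b - 48\right) \left(b + b\right) = \left(-48 + b\right) 2 b = 2 b \left(-48 + b\right)$)
$\frac{44298}{L{\left(-148 \right)}} = \frac{44298}{2 \left(-148\right) \left(-48 - 148\right)} = \frac{44298}{2 \left(-148\right) \left(-196\right)} = \frac{44298}{58016} = 44298 \cdot \frac{1}{58016} = \frac{22149}{29008}$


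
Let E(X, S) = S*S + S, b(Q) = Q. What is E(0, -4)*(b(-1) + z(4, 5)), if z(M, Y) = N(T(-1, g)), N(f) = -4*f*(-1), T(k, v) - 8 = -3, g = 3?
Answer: 228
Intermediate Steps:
E(X, S) = S + S² (E(X, S) = S² + S = S + S²)
T(k, v) = 5 (T(k, v) = 8 - 3 = 5)
N(f) = 4*f
z(M, Y) = 20 (z(M, Y) = 4*5 = 20)
E(0, -4)*(b(-1) + z(4, 5)) = (-4*(1 - 4))*(-1 + 20) = -4*(-3)*19 = 12*19 = 228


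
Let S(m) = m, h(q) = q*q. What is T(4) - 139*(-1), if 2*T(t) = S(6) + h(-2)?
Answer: 144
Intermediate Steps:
h(q) = q²
T(t) = 5 (T(t) = (6 + (-2)²)/2 = (6 + 4)/2 = (½)*10 = 5)
T(4) - 139*(-1) = 5 - 139*(-1) = 5 + 139 = 144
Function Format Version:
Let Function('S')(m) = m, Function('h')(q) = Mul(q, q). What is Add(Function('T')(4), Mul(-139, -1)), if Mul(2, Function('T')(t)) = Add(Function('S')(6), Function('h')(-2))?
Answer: 144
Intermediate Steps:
Function('h')(q) = Pow(q, 2)
Function('T')(t) = 5 (Function('T')(t) = Mul(Rational(1, 2), Add(6, Pow(-2, 2))) = Mul(Rational(1, 2), Add(6, 4)) = Mul(Rational(1, 2), 10) = 5)
Add(Function('T')(4), Mul(-139, -1)) = Add(5, Mul(-139, -1)) = Add(5, 139) = 144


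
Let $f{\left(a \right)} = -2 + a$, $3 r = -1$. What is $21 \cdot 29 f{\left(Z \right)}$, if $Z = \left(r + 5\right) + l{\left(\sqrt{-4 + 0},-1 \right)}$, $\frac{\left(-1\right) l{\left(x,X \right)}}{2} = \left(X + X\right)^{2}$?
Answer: $-3248$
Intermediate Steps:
$r = - \frac{1}{3}$ ($r = \frac{1}{3} \left(-1\right) = - \frac{1}{3} \approx -0.33333$)
$l{\left(x,X \right)} = - 8 X^{2}$ ($l{\left(x,X \right)} = - 2 \left(X + X\right)^{2} = - 2 \left(2 X\right)^{2} = - 2 \cdot 4 X^{2} = - 8 X^{2}$)
$Z = - \frac{10}{3}$ ($Z = \left(- \frac{1}{3} + 5\right) - 8 \left(-1\right)^{2} = \frac{14}{3} - 8 = - \frac{10}{3} \approx -3.3333$)
$21 \cdot 29 f{\left(Z \right)} = 21 \cdot 29 \left(-2 - \frac{10}{3}\right) = 609 \left(- \frac{16}{3}\right) = -3248$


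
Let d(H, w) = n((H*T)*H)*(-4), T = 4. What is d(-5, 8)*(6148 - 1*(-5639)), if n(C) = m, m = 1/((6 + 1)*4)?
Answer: -11787/7 ≈ -1683.9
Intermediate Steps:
m = 1/28 (m = 1/(7*4) = 1/28 ≈ 0.035714)
n(C) = 1/28
d(H, w) = -⅐ (d(H, w) = (1/28)*(-4) = -⅐)
d(-5, 8)*(6148 - 1*(-5639)) = -(6148 - 1*(-5639))/7 = -(6148 + 5639)/7 = -⅐*11787 = -11787/7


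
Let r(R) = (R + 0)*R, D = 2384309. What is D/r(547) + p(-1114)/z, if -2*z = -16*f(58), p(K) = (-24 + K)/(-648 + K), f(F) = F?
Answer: 974837620177/122311851856 ≈ 7.9701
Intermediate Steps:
p(K) = (-24 + K)/(-648 + K)
r(R) = R² (r(R) = R*R = R²)
z = 464 (z = -(-8)*58 = -½*(-928) = 464)
D/r(547) + p(-1114)/z = 2384309/(547²) + ((-24 - 1114)/(-648 - 1114))/464 = 2384309/299209 + (-1138/(-1762))*(1/464) = 2384309*(1/299209) - 1/1762*(-1138)*(1/464) = 2384309/299209 + (569/881)*(1/464) = 2384309/299209 + 569/408784 = 974837620177/122311851856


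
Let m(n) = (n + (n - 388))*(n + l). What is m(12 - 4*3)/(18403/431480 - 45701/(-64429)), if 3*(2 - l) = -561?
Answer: -291230965861920/2986393481 ≈ -97519.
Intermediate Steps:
l = 189 (l = 2 - ⅓*(-561) = 2 + 187 = 189)
m(n) = (-388 + 2*n)*(189 + n) (m(n) = (n + (n - 388))*(n + 189) = (n + (-388 + n))*(189 + n) = (-388 + 2*n)*(189 + n))
m(12 - 4*3)/(18403/431480 - 45701/(-64429)) = (-73332 - 10*(12 - 4*3) + 2*(12 - 4*3)²)/(18403/431480 - 45701/(-64429)) = (-73332 - 10*(12 - 12) + 2*(12 - 12)²)/(18403*(1/431480) - 45701*(-1/64429)) = (-73332 - 10*0 + 2*0²)/(2629/61640 + 45701/64429) = (-73332 + 0 + 2*0)/(2986393481/3971403560) = (-73332 + 0 + 0)*(3971403560/2986393481) = -73332*3971403560/2986393481 = -291230965861920/2986393481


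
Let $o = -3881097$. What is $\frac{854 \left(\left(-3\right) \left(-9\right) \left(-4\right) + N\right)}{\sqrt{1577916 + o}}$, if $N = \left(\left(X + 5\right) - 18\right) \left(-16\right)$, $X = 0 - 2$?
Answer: $- \frac{37576 i \sqrt{255909}}{255909} \approx - 74.279 i$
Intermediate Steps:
$X = -2$ ($X = 0 - 2 = -2$)
$N = 240$ ($N = \left(\left(-2 + 5\right) - 18\right) \left(-16\right) = \left(3 - 18\right) \left(-16\right) = \left(-15\right) \left(-16\right) = 240$)
$\frac{854 \left(\left(-3\right) \left(-9\right) \left(-4\right) + N\right)}{\sqrt{1577916 + o}} = \frac{854 \left(\left(-3\right) \left(-9\right) \left(-4\right) + 240\right)}{\sqrt{1577916 - 3881097}} = \frac{854 \left(27 \left(-4\right) + 240\right)}{\sqrt{-2303181}} = \frac{854 \left(-108 + 240\right)}{3 i \sqrt{255909}} = 854 \cdot 132 \left(- \frac{i \sqrt{255909}}{767727}\right) = 112728 \left(- \frac{i \sqrt{255909}}{767727}\right) = - \frac{37576 i \sqrt{255909}}{255909}$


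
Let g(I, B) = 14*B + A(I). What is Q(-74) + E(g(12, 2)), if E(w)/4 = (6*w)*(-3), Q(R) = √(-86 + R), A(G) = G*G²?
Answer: -126432 + 4*I*√10 ≈ -1.2643e+5 + 12.649*I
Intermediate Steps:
A(G) = G³
g(I, B) = I³ + 14*B (g(I, B) = 14*B + I³ = I³ + 14*B)
E(w) = -72*w (E(w) = 4*((6*w)*(-3)) = 4*(-18*w) = -72*w)
Q(-74) + E(g(12, 2)) = √(-86 - 74) - 72*(12³ + 14*2) = √(-160) - 72*(1728 + 28) = 4*I*√10 - 72*1756 = 4*I*√10 - 126432 = -126432 + 4*I*√10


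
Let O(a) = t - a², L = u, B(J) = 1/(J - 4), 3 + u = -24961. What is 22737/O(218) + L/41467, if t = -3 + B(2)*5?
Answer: -4258723234/3941811553 ≈ -1.0804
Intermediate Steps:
u = -24964 (u = -3 - 24961 = -24964)
B(J) = 1/(-4 + J)
L = -24964
t = -11/2 (t = -3 + 5/(-4 + 2) = -3 + 5/(-2) = -3 - ½*5 = -3 - 5/2 = -11/2 ≈ -5.5000)
O(a) = -11/2 - a²
22737/O(218) + L/41467 = 22737/(-11/2 - 1*218²) - 24964/41467 = 22737/(-11/2 - 1*47524) - 24964*1/41467 = 22737/(-11/2 - 47524) - 24964/41467 = 22737/(-95059/2) - 24964/41467 = 22737*(-2/95059) - 24964/41467 = -45474/95059 - 24964/41467 = -4258723234/3941811553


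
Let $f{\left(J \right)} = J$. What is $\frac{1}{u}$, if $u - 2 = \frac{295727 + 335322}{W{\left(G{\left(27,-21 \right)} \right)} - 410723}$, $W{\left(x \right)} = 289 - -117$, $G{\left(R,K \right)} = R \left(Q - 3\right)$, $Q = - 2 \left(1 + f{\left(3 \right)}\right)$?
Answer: $\frac{410317}{189585} \approx 2.1643$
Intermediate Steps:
$Q = -8$ ($Q = - 2 \left(1 + 3\right) = \left(-2\right) 4 = -8$)
$G{\left(R,K \right)} = - 11 R$ ($G{\left(R,K \right)} = R \left(-8 - 3\right) = R \left(-11\right) = - 11 R$)
$W{\left(x \right)} = 406$ ($W{\left(x \right)} = 289 + 117 = 406$)
$u = \frac{189585}{410317}$ ($u = 2 + \frac{295727 + 335322}{406 - 410723} = 2 + \frac{631049}{-410317} = 2 + 631049 \left(- \frac{1}{410317}\right) = 2 - \frac{631049}{410317} = \frac{189585}{410317} \approx 0.46205$)
$\frac{1}{u} = \frac{1}{\frac{189585}{410317}} = \frac{410317}{189585}$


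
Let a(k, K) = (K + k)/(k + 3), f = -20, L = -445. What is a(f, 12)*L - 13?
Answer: -3781/17 ≈ -222.41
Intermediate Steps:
a(k, K) = (K + k)/(3 + k)
a(f, 12)*L - 13 = ((12 - 20)/(3 - 20))*(-445) - 13 = (-8/(-17))*(-445) - 13 = -1/17*(-8)*(-445) - 13 = (8/17)*(-445) - 13 = -3560/17 - 13 = -3781/17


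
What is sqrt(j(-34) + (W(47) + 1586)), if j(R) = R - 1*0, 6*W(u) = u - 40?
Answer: sqrt(55914)/6 ≈ 39.410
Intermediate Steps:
W(u) = -20/3 + u/6 (W(u) = (u - 40)/6 = (-40 + u)/6 = -20/3 + u/6)
j(R) = R (j(R) = R + 0 = R)
sqrt(j(-34) + (W(47) + 1586)) = sqrt(-34 + ((-20/3 + (1/6)*47) + 1586)) = sqrt(-34 + ((-20/3 + 47/6) + 1586)) = sqrt(-34 + (7/6 + 1586)) = sqrt(-34 + 9523/6) = sqrt(9319/6) = sqrt(55914)/6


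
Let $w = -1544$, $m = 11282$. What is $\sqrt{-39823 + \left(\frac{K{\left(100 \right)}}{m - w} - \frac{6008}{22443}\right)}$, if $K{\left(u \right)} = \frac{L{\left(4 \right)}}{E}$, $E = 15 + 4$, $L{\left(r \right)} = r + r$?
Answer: $\frac{i \sqrt{2461177993452485032587}}{248601111} \approx 199.56 i$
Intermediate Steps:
$L{\left(r \right)} = 2 r$
$E = 19$
$K{\left(u \right)} = \frac{8}{19}$ ($K{\left(u \right)} = \frac{2 \cdot 4}{19} = 8 \cdot \frac{1}{19} = \frac{8}{19}$)
$\sqrt{-39823 + \left(\frac{K{\left(100 \right)}}{m - w} - \frac{6008}{22443}\right)} = \sqrt{-39823 + \left(\frac{8}{19 \left(11282 - -1544\right)} - \frac{6008}{22443}\right)} = \sqrt{-39823 + \left(\frac{8}{19 \left(11282 + 1544\right)} - \frac{6008}{22443}\right)} = \sqrt{-39823 - \left(\frac{6008}{22443} - \frac{8}{19 \cdot 12826}\right)} = \sqrt{-39823 + \left(\frac{8}{19} \cdot \frac{1}{12826} - \frac{6008}{22443}\right)} = \sqrt{-39823 + \left(\frac{4}{121847} - \frac{6008}{22443}\right)} = \sqrt{-39823 - \frac{731967004}{2734612221}} = \sqrt{- \frac{108901194443887}{2734612221}} = \frac{i \sqrt{2461177993452485032587}}{248601111}$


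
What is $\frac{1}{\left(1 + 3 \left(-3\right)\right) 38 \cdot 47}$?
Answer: $- \frac{1}{14288} \approx -6.9989 \cdot 10^{-5}$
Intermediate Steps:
$\frac{1}{\left(1 + 3 \left(-3\right)\right) 38 \cdot 47} = \frac{1}{\left(1 - 9\right) 38 \cdot 47} = \frac{1}{\left(-8\right) 38 \cdot 47} = \frac{1}{\left(-304\right) 47} = \frac{1}{-14288} = - \frac{1}{14288}$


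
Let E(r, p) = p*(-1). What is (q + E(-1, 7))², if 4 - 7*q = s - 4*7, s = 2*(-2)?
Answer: 169/49 ≈ 3.4490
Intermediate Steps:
E(r, p) = -p
s = -4
q = 36/7 (q = 4/7 - (-4 - 4*7)/7 = 4/7 - (-4 - 28)/7 = 4/7 - ⅐*(-32) = 4/7 + 32/7 = 36/7 ≈ 5.1429)
(q + E(-1, 7))² = (36/7 - 1*7)² = (36/7 - 7)² = (-13/7)² = 169/49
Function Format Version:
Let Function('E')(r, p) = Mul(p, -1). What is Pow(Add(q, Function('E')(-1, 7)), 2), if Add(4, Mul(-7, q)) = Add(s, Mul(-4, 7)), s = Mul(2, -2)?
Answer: Rational(169, 49) ≈ 3.4490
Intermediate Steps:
Function('E')(r, p) = Mul(-1, p)
s = -4
q = Rational(36, 7) (q = Add(Rational(4, 7), Mul(Rational(-1, 7), Add(-4, Mul(-4, 7)))) = Add(Rational(4, 7), Mul(Rational(-1, 7), Add(-4, -28))) = Add(Rational(4, 7), Mul(Rational(-1, 7), -32)) = Add(Rational(4, 7), Rational(32, 7)) = Rational(36, 7) ≈ 5.1429)
Pow(Add(q, Function('E')(-1, 7)), 2) = Pow(Add(Rational(36, 7), Mul(-1, 7)), 2) = Pow(Add(Rational(36, 7), -7), 2) = Pow(Rational(-13, 7), 2) = Rational(169, 49)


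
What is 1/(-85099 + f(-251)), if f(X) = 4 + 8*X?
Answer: -1/87103 ≈ -1.1481e-5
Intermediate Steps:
1/(-85099 + f(-251)) = 1/(-85099 + (4 + 8*(-251))) = 1/(-85099 + (4 - 2008)) = 1/(-85099 - 2004) = 1/(-87103) = -1/87103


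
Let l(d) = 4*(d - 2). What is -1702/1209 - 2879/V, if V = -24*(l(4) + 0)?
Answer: 1051309/77376 ≈ 13.587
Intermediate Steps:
l(d) = -8 + 4*d (l(d) = 4*(-2 + d) = -8 + 4*d)
V = -192 (V = -24*((-8 + 4*4) + 0) = -24*((-8 + 16) + 0) = -24*(8 + 0) = -24*8 = -192)
-1702/1209 - 2879/V = -1702/1209 - 2879/(-192) = -1702*1/1209 - 2879*(-1/192) = -1702/1209 + 2879/192 = 1051309/77376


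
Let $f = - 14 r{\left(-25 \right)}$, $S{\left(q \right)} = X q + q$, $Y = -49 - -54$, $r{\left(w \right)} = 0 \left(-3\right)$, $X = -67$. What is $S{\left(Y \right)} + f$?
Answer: $-330$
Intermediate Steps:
$r{\left(w \right)} = 0$
$Y = 5$ ($Y = -49 + 54 = 5$)
$S{\left(q \right)} = - 66 q$ ($S{\left(q \right)} = - 67 q + q = - 66 q$)
$f = 0$ ($f = \left(-14\right) 0 = 0$)
$S{\left(Y \right)} + f = \left(-66\right) 5 + 0 = -330 + 0 = -330$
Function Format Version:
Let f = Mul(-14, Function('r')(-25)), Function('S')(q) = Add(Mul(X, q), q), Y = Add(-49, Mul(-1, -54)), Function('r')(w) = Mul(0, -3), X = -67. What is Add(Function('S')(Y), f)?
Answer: -330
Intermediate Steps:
Function('r')(w) = 0
Y = 5 (Y = Add(-49, 54) = 5)
Function('S')(q) = Mul(-66, q) (Function('S')(q) = Add(Mul(-67, q), q) = Mul(-66, q))
f = 0 (f = Mul(-14, 0) = 0)
Add(Function('S')(Y), f) = Add(Mul(-66, 5), 0) = Add(-330, 0) = -330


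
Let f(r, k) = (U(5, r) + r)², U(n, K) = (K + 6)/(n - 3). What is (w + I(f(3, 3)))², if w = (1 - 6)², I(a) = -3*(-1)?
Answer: 784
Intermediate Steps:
U(n, K) = (6 + K)/(-3 + n)
f(r, k) = (3 + 3*r/2)² (f(r, k) = ((6 + r)/(-3 + 5) + r)² = ((6 + r)/2 + r)² = ((3 + r/2) + r)² = (3 + 3*r/2)²)
I(a) = 3
w = 25 (w = (-5)² = 25)
(w + I(f(3, 3)))² = (25 + 3)² = 28² = 784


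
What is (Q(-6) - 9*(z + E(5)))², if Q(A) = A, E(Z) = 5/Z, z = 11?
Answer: 12996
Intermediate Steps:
(Q(-6) - 9*(z + E(5)))² = (-6 - 9*(11 + 5/5))² = (-6 - 9*(11 + 5*(⅕)))² = (-6 - 9*(11 + 1))² = (-6 - 9*12)² = (-6 - 108)² = (-114)² = 12996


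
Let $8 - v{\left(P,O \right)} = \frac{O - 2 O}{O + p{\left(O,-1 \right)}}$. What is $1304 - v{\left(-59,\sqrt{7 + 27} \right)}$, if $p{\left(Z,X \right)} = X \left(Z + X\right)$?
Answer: $1296 - \sqrt{34} \approx 1290.2$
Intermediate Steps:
$p{\left(Z,X \right)} = X \left(X + Z\right)$
$v{\left(P,O \right)} = 8 + O$ ($v{\left(P,O \right)} = 8 - \frac{O - 2 O}{O - \left(-1 + O\right)} = 8 - \frac{\left(-1\right) O}{O - \left(-1 + O\right)} = 8 - \frac{\left(-1\right) O}{1} = 8 - - O 1 = 8 - - O = 8 + O$)
$1304 - v{\left(-59,\sqrt{7 + 27} \right)} = 1304 - \left(8 + \sqrt{7 + 27}\right) = 1304 - \left(8 + \sqrt{34}\right) = 1296 - \sqrt{34}$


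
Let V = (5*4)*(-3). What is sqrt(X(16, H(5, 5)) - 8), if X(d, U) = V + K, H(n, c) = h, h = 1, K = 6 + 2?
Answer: 2*I*sqrt(15) ≈ 7.746*I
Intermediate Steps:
V = -60 (V = 20*(-3) = -60)
K = 8
H(n, c) = 1
X(d, U) = -52 (X(d, U) = -60 + 8 = -52)
sqrt(X(16, H(5, 5)) - 8) = sqrt(-52 - 8) = sqrt(-60) = 2*I*sqrt(15)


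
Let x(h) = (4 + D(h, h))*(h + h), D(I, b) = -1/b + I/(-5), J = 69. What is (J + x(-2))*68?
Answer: 16796/5 ≈ 3359.2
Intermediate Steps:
D(I, b) = -1/b - I/5 (D(I, b) = -1/b + I*(-⅕) = -1/b - I/5)
x(h) = 2*h*(4 - 1/h - h/5) (x(h) = (4 + (-1/h - h/5))*(h + h) = (4 - 1/h - h/5)*(2*h) = 2*h*(4 - 1/h - h/5))
(J + x(-2))*68 = (69 + (-2 - ⅖*(-2)*(-20 - 2)))*68 = (69 + (-2 - ⅖*(-2)*(-22)))*68 = (69 + (-2 - 88/5))*68 = (69 - 98/5)*68 = (247/5)*68 = 16796/5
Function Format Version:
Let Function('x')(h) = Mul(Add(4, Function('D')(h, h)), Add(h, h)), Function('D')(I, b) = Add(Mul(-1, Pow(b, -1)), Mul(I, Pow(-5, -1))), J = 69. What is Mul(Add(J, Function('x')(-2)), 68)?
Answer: Rational(16796, 5) ≈ 3359.2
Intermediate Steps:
Function('D')(I, b) = Add(Mul(-1, Pow(b, -1)), Mul(Rational(-1, 5), I)) (Function('D')(I, b) = Add(Mul(-1, Pow(b, -1)), Mul(I, Rational(-1, 5))) = Add(Mul(-1, Pow(b, -1)), Mul(Rational(-1, 5), I)))
Function('x')(h) = Mul(2, h, Add(4, Mul(-1, Pow(h, -1)), Mul(Rational(-1, 5), h))) (Function('x')(h) = Mul(Add(4, Add(Mul(-1, Pow(h, -1)), Mul(Rational(-1, 5), h))), Add(h, h)) = Mul(Add(4, Mul(-1, Pow(h, -1)), Mul(Rational(-1, 5), h)), Mul(2, h)) = Mul(2, h, Add(4, Mul(-1, Pow(h, -1)), Mul(Rational(-1, 5), h))))
Mul(Add(J, Function('x')(-2)), 68) = Mul(Add(69, Add(-2, Mul(Rational(-2, 5), -2, Add(-20, -2)))), 68) = Mul(Add(69, Add(-2, Mul(Rational(-2, 5), -2, -22))), 68) = Mul(Add(69, Add(-2, Rational(-88, 5))), 68) = Mul(Add(69, Rational(-98, 5)), 68) = Mul(Rational(247, 5), 68) = Rational(16796, 5)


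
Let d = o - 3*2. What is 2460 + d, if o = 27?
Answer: 2481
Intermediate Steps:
d = 21 (d = 27 - 3*2 = 27 - 6 = 21)
2460 + d = 2460 + 21 = 2481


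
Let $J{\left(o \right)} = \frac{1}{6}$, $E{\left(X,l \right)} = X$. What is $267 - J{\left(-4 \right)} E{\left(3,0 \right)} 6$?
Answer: $264$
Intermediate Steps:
$J{\left(o \right)} = \frac{1}{6}$
$267 - J{\left(-4 \right)} E{\left(3,0 \right)} 6 = 267 - \frac{1}{6} \cdot 3 \cdot 6 = 267 - \frac{1}{2} \cdot 6 = 267 - 3 = 264$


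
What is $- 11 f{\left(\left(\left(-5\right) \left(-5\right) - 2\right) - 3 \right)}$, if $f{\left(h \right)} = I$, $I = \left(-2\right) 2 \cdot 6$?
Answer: $264$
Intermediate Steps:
$I = -24$ ($I = \left(-4\right) 6 = -24$)
$f{\left(h \right)} = -24$
$- 11 f{\left(\left(\left(-5\right) \left(-5\right) - 2\right) - 3 \right)} = \left(-11\right) \left(-24\right) = 264$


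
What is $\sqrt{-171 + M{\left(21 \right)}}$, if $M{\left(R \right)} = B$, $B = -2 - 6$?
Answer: $i \sqrt{179} \approx 13.379 i$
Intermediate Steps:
$B = -8$ ($B = -2 - 6 = -8$)
$M{\left(R \right)} = -8$
$\sqrt{-171 + M{\left(21 \right)}} = \sqrt{-171 - 8} = \sqrt{-179} = i \sqrt{179}$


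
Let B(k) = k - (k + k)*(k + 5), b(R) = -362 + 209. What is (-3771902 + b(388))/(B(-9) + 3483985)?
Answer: -3772055/3483904 ≈ -1.0827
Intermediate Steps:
b(R) = -153
B(k) = k - 2*k*(5 + k)
(-3771902 + b(388))/(B(-9) + 3483985) = (-3771902 - 153)/(-1*(-9)*(9 + 2*(-9)) + 3483985) = -3772055/(-1*(-9)*(9 - 18) + 3483985) = -3772055/(-1*(-9)*(-9) + 3483985) = -3772055/(-81 + 3483985) = -3772055/3483904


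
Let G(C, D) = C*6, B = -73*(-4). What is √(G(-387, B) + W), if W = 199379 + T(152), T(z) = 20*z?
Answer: 3*√22233 ≈ 447.32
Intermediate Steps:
B = 292
G(C, D) = 6*C
W = 202419 (W = 199379 + 20*152 = 199379 + 3040 = 202419)
√(G(-387, B) + W) = √(6*(-387) + 202419) = √(-2322 + 202419) = √200097 = 3*√22233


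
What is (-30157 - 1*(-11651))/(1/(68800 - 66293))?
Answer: -46394542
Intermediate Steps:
(-30157 - 1*(-11651))/(1/(68800 - 66293)) = (-30157 + 11651)/(1/2507) = -18506/1/2507 = -18506*2507 = -46394542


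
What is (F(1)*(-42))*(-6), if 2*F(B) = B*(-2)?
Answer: -252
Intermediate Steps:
F(B) = -B (F(B) = (B*(-2))/2 = (-2*B)/2 = -B)
(F(1)*(-42))*(-6) = (-1*1*(-42))*(-6) = -1*(-42)*(-6) = 42*(-6) = -252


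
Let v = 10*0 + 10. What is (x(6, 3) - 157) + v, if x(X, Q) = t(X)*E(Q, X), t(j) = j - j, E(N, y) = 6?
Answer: -147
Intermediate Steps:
t(j) = 0
x(X, Q) = 0 (x(X, Q) = 0*6 = 0)
v = 10 (v = 0 + 10 = 10)
(x(6, 3) - 157) + v = (0 - 157) + 10 = -157 + 10 = -147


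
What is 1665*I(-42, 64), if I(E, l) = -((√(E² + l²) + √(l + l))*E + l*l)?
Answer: -6819840 + 139860*√1465 + 559440*√2 ≈ -6.7549e+5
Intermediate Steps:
I(E, l) = -l² - E*(√(E² + l²) + √2*√l) (I(E, l) = -((√(E² + l²) + √(2*l))*E + l²) = -((√(E² + l²) + √2*√l)*E + l²) = -(E*(√(E² + l²) + √2*√l) + l²) = -(l² + E*(√(E² + l²) + √2*√l)) = -l² - E*(√(E² + l²) + √2*√l))
1665*I(-42, 64) = 1665*(-1*64² - 1*(-42)*√((-42)² + 64²) - 1*(-42)*√2*√64) = 1665*(-1*4096 - 1*(-42)*√(1764 + 4096) - 1*(-42)*√2*8) = 1665*(-4096 - 1*(-42)*√5860 + 336*√2) = 1665*(-4096 - 1*(-42)*2*√1465 + 336*√2) = 1665*(-4096 + 84*√1465 + 336*√2) = -6819840 + 139860*√1465 + 559440*√2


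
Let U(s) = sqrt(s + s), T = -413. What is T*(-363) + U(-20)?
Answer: 149919 + 2*I*sqrt(10) ≈ 1.4992e+5 + 6.3246*I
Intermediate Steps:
U(s) = sqrt(2)*sqrt(s) (U(s) = sqrt(2*s) = sqrt(2)*sqrt(s))
T*(-363) + U(-20) = -413*(-363) + sqrt(2)*sqrt(-20) = 149919 + sqrt(2)*(2*I*sqrt(5)) = 149919 + 2*I*sqrt(10)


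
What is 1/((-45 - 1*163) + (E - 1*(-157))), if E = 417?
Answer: 1/366 ≈ 0.0027322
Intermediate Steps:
1/((-45 - 1*163) + (E - 1*(-157))) = 1/((-45 - 1*163) + (417 - 1*(-157))) = 1/((-45 - 163) + (417 + 157)) = 1/(-208 + 574) = 1/366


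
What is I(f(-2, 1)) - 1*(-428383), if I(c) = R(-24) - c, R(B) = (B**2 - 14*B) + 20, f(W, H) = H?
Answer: 429314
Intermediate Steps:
R(B) = 20 + B**2 - 14*B
I(c) = 932 - c (I(c) = (20 + (-24)**2 - 14*(-24)) - c = (20 + 576 + 336) - c = 932 - c)
I(f(-2, 1)) - 1*(-428383) = (932 - 1*1) - 1*(-428383) = (932 - 1) + 428383 = 931 + 428383 = 429314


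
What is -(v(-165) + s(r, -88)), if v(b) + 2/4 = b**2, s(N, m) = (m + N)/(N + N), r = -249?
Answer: -6779069/249 ≈ -27225.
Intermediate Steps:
s(N, m) = (N + m)/(2*N) (s(N, m) = (N + m)/((2*N)) = (N + m)*(1/(2*N)) = (N + m)/(2*N))
v(b) = -1/2 + b**2
-(v(-165) + s(r, -88)) = -((-1/2 + (-165)**2) + (1/2)*(-249 - 88)/(-249)) = -((-1/2 + 27225) + (1/2)*(-1/249)*(-337)) = -(54449/2 + 337/498) = -1*6779069/249 = -6779069/249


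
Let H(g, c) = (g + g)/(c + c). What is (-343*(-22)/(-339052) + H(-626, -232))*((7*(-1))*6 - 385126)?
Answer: -361947665660/351161 ≈ -1.0307e+6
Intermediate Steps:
H(g, c) = g/c (H(g, c) = (2*g)/((2*c)) = (2*g)*(1/(2*c)) = g/c)
(-343*(-22)/(-339052) + H(-626, -232))*((7*(-1))*6 - 385126) = (-343*(-22)/(-339052) - 626/(-232))*((7*(-1))*6 - 385126) = (7546*(-1/339052) - 626*(-1/232))*(-7*6 - 385126) = (-539/24218 + 313/116)*(-42 - 385126) = (3758855/1404644)*(-385168) = -361947665660/351161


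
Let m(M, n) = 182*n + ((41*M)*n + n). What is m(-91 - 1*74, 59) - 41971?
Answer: -430309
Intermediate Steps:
m(M, n) = 183*n + 41*M*n (m(M, n) = 182*n + (41*M*n + n) = 182*n + (n + 41*M*n) = 183*n + 41*M*n)
m(-91 - 1*74, 59) - 41971 = 59*(183 + 41*(-91 - 1*74)) - 41971 = 59*(183 + 41*(-91 - 74)) - 41971 = 59*(183 + 41*(-165)) - 41971 = 59*(183 - 6765) - 41971 = 59*(-6582) - 41971 = -388338 - 41971 = -430309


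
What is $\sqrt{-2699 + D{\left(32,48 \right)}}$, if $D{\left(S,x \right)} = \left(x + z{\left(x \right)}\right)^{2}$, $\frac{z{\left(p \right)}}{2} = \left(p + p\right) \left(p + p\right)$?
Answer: $\sqrt{341507701} \approx 18480.0$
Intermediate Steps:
$z{\left(p \right)} = 8 p^{2}$ ($z{\left(p \right)} = 2 \left(p + p\right) \left(p + p\right) = 2 \cdot 2 p 2 p = 2 \cdot 4 p^{2} = 8 p^{2}$)
$D{\left(S,x \right)} = \left(x + 8 x^{2}\right)^{2}$
$\sqrt{-2699 + D{\left(32,48 \right)}} = \sqrt{-2699 + 48^{2} \left(1 + 8 \cdot 48\right)^{2}} = \sqrt{-2699 + 2304 \left(1 + 384\right)^{2}} = \sqrt{-2699 + 2304 \cdot 385^{2}} = \sqrt{-2699 + 2304 \cdot 148225} = \sqrt{-2699 + 341510400} = \sqrt{341507701}$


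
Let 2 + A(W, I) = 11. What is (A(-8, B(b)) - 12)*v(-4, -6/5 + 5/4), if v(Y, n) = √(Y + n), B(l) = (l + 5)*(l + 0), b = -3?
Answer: -3*I*√395/10 ≈ -5.9624*I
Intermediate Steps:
B(l) = l*(5 + l) (B(l) = (5 + l)*l = l*(5 + l))
A(W, I) = 9 (A(W, I) = -2 + 11 = 9)
(A(-8, B(b)) - 12)*v(-4, -6/5 + 5/4) = (9 - 12)*√(-4 + (-6/5 + 5/4)) = -3*√(-4 + (-6*⅕ + 5*(¼))) = -3*√(-4 + (-6/5 + 5/4)) = -3*√(-4 + 1/20) = -3*I*√395/10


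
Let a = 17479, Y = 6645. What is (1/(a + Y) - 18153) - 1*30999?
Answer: -1185742847/24124 ≈ -49152.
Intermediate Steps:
(1/(a + Y) - 18153) - 1*30999 = (1/(17479 + 6645) - 18153) - 1*30999 = (1/24124 - 18153) - 30999 = -437922971/24124 - 30999 = -1185742847/24124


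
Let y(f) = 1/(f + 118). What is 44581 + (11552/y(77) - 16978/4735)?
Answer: 10877324457/4735 ≈ 2.2972e+6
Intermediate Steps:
y(f) = 1/(118 + f)
44581 + (11552/y(77) - 16978/4735) = 44581 + (11552/(1/(118 + 77)) - 16978/4735) = 44581 + (11552/(1/195) - 16978*1/4735) = 44581 + (11552/(1/195) - 16978/4735) = 44581 + (11552*195 - 16978/4735) = 44581 + (2252640 - 16978/4735) = 44581 + 10666233422/4735 = 10877324457/4735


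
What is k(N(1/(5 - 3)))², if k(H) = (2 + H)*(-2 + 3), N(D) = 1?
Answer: 9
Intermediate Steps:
k(H) = 2 + H (k(H) = (2 + H)*1 = 2 + H)
k(N(1/(5 - 3)))² = (2 + 1)² = 3² = 9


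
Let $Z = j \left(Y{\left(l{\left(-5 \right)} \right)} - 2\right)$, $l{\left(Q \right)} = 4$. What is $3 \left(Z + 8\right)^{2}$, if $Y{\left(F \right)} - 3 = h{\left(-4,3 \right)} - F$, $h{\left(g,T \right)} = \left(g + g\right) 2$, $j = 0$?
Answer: $192$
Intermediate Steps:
$h{\left(g,T \right)} = 4 g$ ($h{\left(g,T \right)} = 2 g 2 = 4 g$)
$Y{\left(F \right)} = -13 - F$ ($Y{\left(F \right)} = 3 - \left(16 + F\right) = -13 - F$)
$Z = 0$ ($Z = 0 \left(\left(-13 - 4\right) - 2\right) = 0 \left(-17 - 2\right) = 0 \left(-19\right) = 0$)
$3 \left(Z + 8\right)^{2} = 3 \left(0 + 8\right)^{2} = 3 \cdot 8^{2} = 3 \cdot 64 = 192$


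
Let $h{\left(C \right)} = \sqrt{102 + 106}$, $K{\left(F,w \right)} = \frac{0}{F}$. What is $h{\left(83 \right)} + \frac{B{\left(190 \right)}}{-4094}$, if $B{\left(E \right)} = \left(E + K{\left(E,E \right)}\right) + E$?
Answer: $- \frac{190}{2047} + 4 \sqrt{13} \approx 14.329$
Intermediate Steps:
$K{\left(F,w \right)} = 0$
$B{\left(E \right)} = 2 E$ ($B{\left(E \right)} = \left(E + 0\right) + E = E + E = 2 E$)
$h{\left(C \right)} = 4 \sqrt{13}$ ($h{\left(C \right)} = \sqrt{208} = 4 \sqrt{13}$)
$h{\left(83 \right)} + \frac{B{\left(190 \right)}}{-4094} = 4 \sqrt{13} + \frac{2 \cdot 190}{-4094} = 4 \sqrt{13} + 380 \left(- \frac{1}{4094}\right) = 4 \sqrt{13} - \frac{190}{2047} = - \frac{190}{2047} + 4 \sqrt{13}$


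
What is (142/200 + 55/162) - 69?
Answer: -550399/8100 ≈ -67.950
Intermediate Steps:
(142/200 + 55/162) - 69 = (142*(1/200) + 55*(1/162)) - 69 = (71/100 + 55/162) - 69 = 8501/8100 - 69 = -550399/8100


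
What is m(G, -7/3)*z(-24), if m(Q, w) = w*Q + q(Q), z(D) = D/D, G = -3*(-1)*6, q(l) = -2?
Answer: -44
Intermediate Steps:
G = 18 (G = 3*6 = 18)
z(D) = 1
m(Q, w) = -2 + Q*w (m(Q, w) = w*Q - 2 = Q*w - 2 = -2 + Q*w)
m(G, -7/3)*z(-24) = (-2 + 18*(-7/3))*1 = (-2 - 42)*1 = -44*1 = -44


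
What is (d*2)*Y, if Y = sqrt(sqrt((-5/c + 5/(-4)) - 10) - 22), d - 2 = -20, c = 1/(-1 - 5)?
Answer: -18*I*sqrt(88 - 10*sqrt(3)) ≈ -151.33*I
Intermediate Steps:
c = -1/6 (c = 1/(-6) = -1/6 ≈ -0.16667)
d = -18 (d = 2 - 20 = -18)
Y = sqrt(-22 + 5*sqrt(3)/2) (Y = sqrt(sqrt((-5/(-1/6) + 5/(-4)) - 10) - 22) = sqrt(sqrt((-5*(-6) + 5*(-1/4)) - 10) - 22) = sqrt(sqrt((30 - 5/4) - 10) - 22) = sqrt(sqrt(115/4 - 10) - 22) = sqrt(sqrt(75/4) - 22) = sqrt(5*sqrt(3)/2 - 22) = sqrt(-22 + 5*sqrt(3)/2) ≈ 4.2036*I)
(d*2)*Y = (-18*2)*(sqrt(-88 + 10*sqrt(3))/2) = -18*sqrt(-88 + 10*sqrt(3))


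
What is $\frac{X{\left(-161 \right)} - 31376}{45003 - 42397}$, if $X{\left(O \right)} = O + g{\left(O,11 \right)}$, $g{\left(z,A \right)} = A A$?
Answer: $- \frac{15708}{1303} \approx -12.055$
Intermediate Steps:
$g{\left(z,A \right)} = A^{2}$
$X{\left(O \right)} = 121 + O$ ($X{\left(O \right)} = O + 11^{2} = O + 121 = 121 + O$)
$\frac{X{\left(-161 \right)} - 31376}{45003 - 42397} = \frac{\left(121 - 161\right) - 31376}{45003 - 42397} = \frac{-40 - 31376}{2606} = \left(-31416\right) \frac{1}{2606} = - \frac{15708}{1303}$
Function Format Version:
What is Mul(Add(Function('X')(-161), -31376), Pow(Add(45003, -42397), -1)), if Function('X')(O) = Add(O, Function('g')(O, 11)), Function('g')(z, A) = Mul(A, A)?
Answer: Rational(-15708, 1303) ≈ -12.055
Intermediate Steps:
Function('g')(z, A) = Pow(A, 2)
Function('X')(O) = Add(121, O) (Function('X')(O) = Add(O, Pow(11, 2)) = Add(O, 121) = Add(121, O))
Mul(Add(Function('X')(-161), -31376), Pow(Add(45003, -42397), -1)) = Mul(Add(Add(121, -161), -31376), Pow(Add(45003, -42397), -1)) = Mul(Add(-40, -31376), Pow(2606, -1)) = Mul(-31416, Rational(1, 2606)) = Rational(-15708, 1303)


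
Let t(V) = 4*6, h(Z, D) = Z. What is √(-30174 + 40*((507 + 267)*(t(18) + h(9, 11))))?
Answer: √991506 ≈ 995.74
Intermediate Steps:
t(V) = 24
√(-30174 + 40*((507 + 267)*(t(18) + h(9, 11)))) = √(-30174 + 40*((507 + 267)*(24 + 9))) = √(-30174 + 40*(774*33)) = √(-30174 + 40*25542) = √(-30174 + 1021680) = √991506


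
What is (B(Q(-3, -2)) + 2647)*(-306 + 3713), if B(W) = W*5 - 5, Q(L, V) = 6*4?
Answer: 9410134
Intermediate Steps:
Q(L, V) = 24
B(W) = -5 + 5*W (B(W) = 5*W - 5 = -5 + 5*W)
(B(Q(-3, -2)) + 2647)*(-306 + 3713) = ((-5 + 5*24) + 2647)*(-306 + 3713) = ((-5 + 120) + 2647)*3407 = (115 + 2647)*3407 = 2762*3407 = 9410134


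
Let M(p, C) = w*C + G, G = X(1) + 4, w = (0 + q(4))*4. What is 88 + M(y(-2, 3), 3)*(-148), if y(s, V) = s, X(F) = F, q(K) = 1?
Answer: -2428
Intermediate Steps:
w = 4 (w = (0 + 1)*4 = 1*4 = 4)
G = 5 (G = 1 + 4 = 5)
M(p, C) = 5 + 4*C (M(p, C) = 4*C + 5 = 5 + 4*C)
88 + M(y(-2, 3), 3)*(-148) = 88 + (5 + 4*3)*(-148) = 88 + (5 + 12)*(-148) = 88 + 17*(-148) = 88 - 2516 = -2428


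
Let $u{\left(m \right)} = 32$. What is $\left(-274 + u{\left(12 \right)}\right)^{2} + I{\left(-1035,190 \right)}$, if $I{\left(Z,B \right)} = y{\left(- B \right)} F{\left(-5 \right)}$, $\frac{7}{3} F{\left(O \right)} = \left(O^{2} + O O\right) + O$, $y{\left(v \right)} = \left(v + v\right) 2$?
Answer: $\frac{307348}{7} \approx 43907.0$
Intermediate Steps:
$y{\left(v \right)} = 4 v$ ($y{\left(v \right)} = 2 v 2 = 4 v$)
$F{\left(O \right)} = \frac{3 O}{7} + \frac{6 O^{2}}{7}$ ($F{\left(O \right)} = \frac{3 \left(\left(O^{2} + O O\right) + O\right)}{7} = \frac{3 \left(\left(O^{2} + O^{2}\right) + O\right)}{7} = \frac{3 \left(2 O^{2} + O\right)}{7} = \frac{3 \left(O + 2 O^{2}\right)}{7} = \frac{3 O}{7} + \frac{6 O^{2}}{7}$)
$I{\left(Z,B \right)} = - \frac{540 B}{7}$ ($I{\left(Z,B \right)} = 4 \left(- B\right) \frac{3}{7} \left(-5\right) \left(1 + 2 \left(-5\right)\right) = - 4 B \frac{3}{7} \left(-5\right) \left(1 - 10\right) = - 4 B \frac{3}{7} \left(-5\right) \left(-9\right) = - 4 B \frac{135}{7} = - \frac{540 B}{7}$)
$\left(-274 + u{\left(12 \right)}\right)^{2} + I{\left(-1035,190 \right)} = \left(-274 + 32\right)^{2} - \frac{102600}{7} = \left(-242\right)^{2} - \frac{102600}{7} = 58564 - \frac{102600}{7} = \frac{307348}{7}$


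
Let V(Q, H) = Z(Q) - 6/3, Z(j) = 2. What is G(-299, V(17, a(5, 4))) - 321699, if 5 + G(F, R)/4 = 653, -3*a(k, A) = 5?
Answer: -319107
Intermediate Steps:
a(k, A) = -5/3 (a(k, A) = -1/3*5 = -5/3)
V(Q, H) = 0 (V(Q, H) = 2 - 6/3 = 2 - 6*1/3 = 2 - 2 = 0)
G(F, R) = 2592 (G(F, R) = -20 + 4*653 = -20 + 2612 = 2592)
G(-299, V(17, a(5, 4))) - 321699 = 2592 - 321699 = -319107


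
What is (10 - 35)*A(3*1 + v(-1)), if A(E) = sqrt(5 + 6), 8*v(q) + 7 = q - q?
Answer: -25*sqrt(11) ≈ -82.916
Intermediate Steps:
v(q) = -7/8 (v(q) = -7/8 + (q - q)/8 = -7/8 + (1/8)*0 = -7/8 + 0 = -7/8)
A(E) = sqrt(11)
(10 - 35)*A(3*1 + v(-1)) = (10 - 35)*sqrt(11) = -25*sqrt(11)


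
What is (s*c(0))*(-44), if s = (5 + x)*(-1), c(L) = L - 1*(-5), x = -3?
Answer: 440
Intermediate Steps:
c(L) = 5 + L (c(L) = L + 5 = 5 + L)
s = -2 (s = (5 - 3)*(-1) = 2*(-1) = -2)
(s*c(0))*(-44) = -2*(5 + 0)*(-44) = -2*5*(-44) = -10*(-44) = 440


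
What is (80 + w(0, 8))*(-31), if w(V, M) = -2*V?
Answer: -2480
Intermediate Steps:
(80 + w(0, 8))*(-31) = (80 - 2*0)*(-31) = (80 + 0)*(-31) = 80*(-31) = -2480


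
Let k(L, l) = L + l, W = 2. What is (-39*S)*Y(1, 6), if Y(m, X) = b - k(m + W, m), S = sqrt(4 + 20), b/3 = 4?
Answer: -624*sqrt(6) ≈ -1528.5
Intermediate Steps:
b = 12 (b = 3*4 = 12)
S = 2*sqrt(6) (S = sqrt(24) = 2*sqrt(6) ≈ 4.8990)
Y(m, X) = 10 - 2*m (Y(m, X) = 12 - ((m + 2) + m) = 12 - ((2 + m) + m) = 12 - (2 + 2*m) = 12 + (-2 - 2*m) = 10 - 2*m)
(-39*S)*Y(1, 6) = (-78*sqrt(6))*(10 - 2*1) = (-78*sqrt(6))*(10 - 2) = -78*sqrt(6)*8 = -624*sqrt(6)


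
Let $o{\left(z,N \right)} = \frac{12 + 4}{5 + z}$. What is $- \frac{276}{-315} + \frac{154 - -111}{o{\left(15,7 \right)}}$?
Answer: $\frac{139493}{420} \approx 332.13$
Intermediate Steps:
$o{\left(z,N \right)} = \frac{16}{5 + z}$
$- \frac{276}{-315} + \frac{154 - -111}{o{\left(15,7 \right)}} = - \frac{276}{-315} + \frac{154 - -111}{16 \frac{1}{5 + 15}} = \left(-276\right) \left(- \frac{1}{315}\right) + \frac{154 + 111}{16 \cdot \frac{1}{20}} = \frac{92}{105} + \frac{265}{16 \cdot \frac{1}{20}} = \frac{92}{105} + \frac{265}{\frac{4}{5}} = \frac{92}{105} + 265 \cdot \frac{5}{4} = \frac{92}{105} + \frac{1325}{4} = \frac{139493}{420}$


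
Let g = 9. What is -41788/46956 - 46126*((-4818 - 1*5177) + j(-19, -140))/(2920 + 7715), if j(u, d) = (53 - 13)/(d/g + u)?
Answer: 37406661574955/862812587 ≈ 43354.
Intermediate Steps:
j(u, d) = 40/(u + d/9) (j(u, d) = (53 - 13)/(d/9 + u) = 40/(d*(⅑) + u) = 40/(d/9 + u) = 40/(u + d/9))
-41788/46956 - 46126*((-4818 - 1*5177) + j(-19, -140))/(2920 + 7715) = -41788/46956 - 46126*((-4818 - 1*5177) + 360/(-140 + 9*(-19)))/(2920 + 7715) = -41788*1/46956 - (-92205874/2127 + 1107024/(709*(-140 - 171))) = -10447/11739 - 46126/(10635/(-9995 + 360/(-311))) = -10447/11739 - 46126/(10635/(-9995 + 360*(-1/311))) = -10447/11739 - 46126/(10635/(-9995 - 360/311)) = -10447/11739 - 46126/(10635/(-3108805/311)) = -10447/11739 - 46126/(10635*(-311/3108805)) = -10447/11739 - 46126/(-661497/621761) = -10447/11739 - 46126*(-621761/661497) = -10447/11739 + 28679347886/661497 = 37406661574955/862812587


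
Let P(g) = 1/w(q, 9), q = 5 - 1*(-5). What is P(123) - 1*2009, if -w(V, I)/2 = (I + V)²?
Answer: -1450499/722 ≈ -2009.0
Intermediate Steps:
q = 10 (q = 5 + 5 = 10)
w(V, I) = -2*(I + V)²
P(g) = -1/722 (P(g) = 1/(-2*(9 + 10)²) = 1/(-2*19²) = 1/(-2*361) = 1/(-722) = -1/722)
P(123) - 1*2009 = -1/722 - 1*2009 = -1/722 - 2009 = -1450499/722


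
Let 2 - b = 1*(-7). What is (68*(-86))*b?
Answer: -52632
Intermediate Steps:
b = 9 (b = 2 - (-7) = 2 - 1*(-7) = 2 + 7 = 9)
(68*(-86))*b = (68*(-86))*9 = -5848*9 = -52632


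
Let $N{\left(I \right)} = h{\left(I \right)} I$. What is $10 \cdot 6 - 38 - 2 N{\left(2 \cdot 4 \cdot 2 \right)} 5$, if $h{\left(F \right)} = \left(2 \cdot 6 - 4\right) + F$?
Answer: $145980$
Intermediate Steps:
$h{\left(F \right)} = 8 + F$ ($h{\left(F \right)} = \left(12 - 4\right) + F = 8 + F$)
$N{\left(I \right)} = I \left(8 + I\right)$ ($N{\left(I \right)} = \left(8 + I\right) I = I \left(8 + I\right)$)
$10 \cdot 6 - 38 - 2 N{\left(2 \cdot 4 \cdot 2 \right)} 5 = 10 \cdot 6 - 38 - 2 \cdot 2 \cdot 4 \cdot 2 \left(8 + 2 \cdot 4 \cdot 2\right) 5 = 60 - 38 - 2 \cdot 8 \cdot 2 \left(8 + 8 \cdot 2\right) 5 = 60 - 38 - 2 \cdot 16 \left(8 + 16\right) 5 = 60 - 38 - 2 \cdot 16 \cdot 24 \cdot 5 = 60 - 38 \left(-2\right) 384 \cdot 5 = 60 - 38 \left(\left(-768\right) 5\right) = 60 - -145920 = 60 + 145920 = 145980$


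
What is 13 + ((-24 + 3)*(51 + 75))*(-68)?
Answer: 179941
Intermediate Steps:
13 + ((-24 + 3)*(51 + 75))*(-68) = 13 - 21*126*(-68) = 13 - 2646*(-68) = 13 + 179928 = 179941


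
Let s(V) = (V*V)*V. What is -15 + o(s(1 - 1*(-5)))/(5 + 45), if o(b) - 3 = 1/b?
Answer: -161351/10800 ≈ -14.940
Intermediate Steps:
s(V) = V³ (s(V) = V²*V = V³)
o(b) = 3 + 1/b
-15 + o(s(1 - 1*(-5)))/(5 + 45) = -15 + (3 + 1/((1 - 1*(-5))³))/(5 + 45) = -15 + (3 + 1/((1 + 5)³))/50 = -15 + (3 + 1/(6³))/50 = -15 + (3 + 1/216)/50 = -15 + (1/50)*(649/216) = -15 + 649/10800 = -161351/10800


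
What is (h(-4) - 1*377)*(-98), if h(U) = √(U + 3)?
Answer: 36946 - 98*I ≈ 36946.0 - 98.0*I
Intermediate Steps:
h(U) = √(3 + U)
(h(-4) - 1*377)*(-98) = (√(3 - 4) - 1*377)*(-98) = (√(-1) - 377)*(-98) = (I - 377)*(-98) = (-377 + I)*(-98) = 36946 - 98*I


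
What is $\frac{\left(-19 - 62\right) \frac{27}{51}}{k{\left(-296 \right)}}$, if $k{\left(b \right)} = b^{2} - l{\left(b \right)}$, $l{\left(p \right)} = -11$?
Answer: $- \frac{243}{496553} \approx -0.00048937$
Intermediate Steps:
$k{\left(b \right)} = 11 + b^{2}$ ($k{\left(b \right)} = b^{2} - -11 = b^{2} + 11 = 11 + b^{2}$)
$\frac{\left(-19 - 62\right) \frac{27}{51}}{k{\left(-296 \right)}} = \frac{\left(-19 - 62\right) \frac{27}{51}}{11 + \left(-296\right)^{2}} = \frac{\left(-81\right) 27 \cdot \frac{1}{51}}{11 + 87616} = \frac{\left(-81\right) \frac{9}{17}}{87627} = \left(- \frac{729}{17}\right) \frac{1}{87627} = - \frac{243}{496553}$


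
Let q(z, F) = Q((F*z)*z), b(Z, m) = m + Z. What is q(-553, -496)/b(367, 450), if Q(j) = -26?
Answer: -26/817 ≈ -0.031824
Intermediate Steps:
b(Z, m) = Z + m
q(z, F) = -26
q(-553, -496)/b(367, 450) = -26/(367 + 450) = -26/817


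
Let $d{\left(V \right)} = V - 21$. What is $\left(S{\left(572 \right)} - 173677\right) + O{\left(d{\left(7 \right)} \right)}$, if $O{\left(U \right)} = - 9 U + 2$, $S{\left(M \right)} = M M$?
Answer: $153635$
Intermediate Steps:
$S{\left(M \right)} = M^{2}$
$d{\left(V \right)} = -21 + V$
$O{\left(U \right)} = 2 - 9 U$
$\left(S{\left(572 \right)} - 173677\right) + O{\left(d{\left(7 \right)} \right)} = \left(572^{2} - 173677\right) - \left(-2 + 9 \left(-21 + 7\right)\right) = \left(327184 - 173677\right) + \left(2 - -126\right) = 153507 + \left(2 + 126\right) = 153507 + 128 = 153635$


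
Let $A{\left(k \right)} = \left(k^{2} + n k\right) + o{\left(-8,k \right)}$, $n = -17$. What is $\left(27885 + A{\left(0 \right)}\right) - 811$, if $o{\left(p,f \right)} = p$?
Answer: $27066$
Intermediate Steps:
$A{\left(k \right)} = -8 + k^{2} - 17 k$ ($A{\left(k \right)} = \left(k^{2} - 17 k\right) - 8 = -8 + k^{2} - 17 k$)
$\left(27885 + A{\left(0 \right)}\right) - 811 = \left(27885 - \left(8 - 0^{2}\right)\right) - 811 = \left(27885 + \left(-8 + 0 + 0\right)\right) - 811 = \left(27885 - 8\right) - 811 = 27877 - 811 = 27066$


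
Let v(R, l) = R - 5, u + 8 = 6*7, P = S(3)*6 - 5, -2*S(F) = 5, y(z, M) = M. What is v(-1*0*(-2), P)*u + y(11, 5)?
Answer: -165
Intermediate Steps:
S(F) = -5/2 (S(F) = -½*5 = -5/2)
P = -20 (P = -5/2*6 - 5 = -15 - 5 = -20)
u = 34 (u = -8 + 6*7 = -8 + 42 = 34)
v(R, l) = -5 + R
v(-1*0*(-2), P)*u + y(11, 5) = (-5 - 1*0*(-2))*34 + 5 = (-5 + 0*(-2))*34 + 5 = (-5 + 0)*34 + 5 = -5*34 + 5 = -170 + 5 = -165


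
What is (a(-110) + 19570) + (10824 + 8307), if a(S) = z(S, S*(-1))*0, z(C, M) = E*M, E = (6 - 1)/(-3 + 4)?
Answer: 38701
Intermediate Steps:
E = 5 (E = 5/1 = 5*1 = 5)
z(C, M) = 5*M
a(S) = 0 (a(S) = (5*(S*(-1)))*0 = (5*(-S))*0 = -5*S*0 = 0)
(a(-110) + 19570) + (10824 + 8307) = (0 + 19570) + (10824 + 8307) = 19570 + 19131 = 38701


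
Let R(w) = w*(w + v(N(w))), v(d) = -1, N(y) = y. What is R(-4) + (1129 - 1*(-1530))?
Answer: 2679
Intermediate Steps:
R(w) = w*(-1 + w) (R(w) = w*(w - 1) = w*(-1 + w))
R(-4) + (1129 - 1*(-1530)) = -4*(-1 - 4) + (1129 - 1*(-1530)) = -4*(-5) + (1129 + 1530) = 20 + 2659 = 2679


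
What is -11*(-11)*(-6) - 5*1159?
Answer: -6521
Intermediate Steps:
-11*(-11)*(-6) - 5*1159 = 121*(-6) - 5795 = -726 - 5795 = -6521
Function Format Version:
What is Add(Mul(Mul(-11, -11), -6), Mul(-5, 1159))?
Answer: -6521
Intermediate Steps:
Add(Mul(Mul(-11, -11), -6), Mul(-5, 1159)) = Add(Mul(121, -6), -5795) = Add(-726, -5795) = -6521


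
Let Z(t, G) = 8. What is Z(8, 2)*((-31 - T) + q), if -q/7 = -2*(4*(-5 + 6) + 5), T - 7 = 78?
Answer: 80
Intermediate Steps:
T = 85 (T = 7 + 78 = 85)
q = 126 (q = -(-14)*(4*(-5 + 6) + 5) = -(-14)*(4*1 + 5) = -(-14)*(4 + 5) = -(-14)*9 = -7*(-18) = 126)
Z(8, 2)*((-31 - T) + q) = 8*((-31 - 1*85) + 126) = 8*((-31 - 85) + 126) = 8*(-116 + 126) = 8*10 = 80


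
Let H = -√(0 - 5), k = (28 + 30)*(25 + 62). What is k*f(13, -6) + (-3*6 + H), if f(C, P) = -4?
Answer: -20202 - I*√5 ≈ -20202.0 - 2.2361*I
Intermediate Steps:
k = 5046 (k = 58*87 = 5046)
H = -I*√5 (H = -√(-5) = -I*√5 ≈ -2.2361*I)
k*f(13, -6) + (-3*6 + H) = 5046*(-4) + (-3*6 - I*√5) = -20184 + (-18 - I*√5) = -20202 - I*√5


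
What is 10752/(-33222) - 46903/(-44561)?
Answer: 25692657/35247751 ≈ 0.72892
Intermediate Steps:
10752/(-33222) - 46903/(-44561) = 10752*(-1/33222) - 46903*(-1/44561) = -256/791 + 46903/44561 = 25692657/35247751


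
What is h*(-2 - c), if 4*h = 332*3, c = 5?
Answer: -1743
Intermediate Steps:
h = 249 (h = (332*3)/4 = (¼)*996 = 249)
h*(-2 - c) = 249*(-2 - 1*5) = 249*(-2 - 5) = 249*(-7) = -1743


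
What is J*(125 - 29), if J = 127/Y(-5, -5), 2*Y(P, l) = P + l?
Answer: -12192/5 ≈ -2438.4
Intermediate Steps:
Y(P, l) = P/2 + l/2 (Y(P, l) = (P + l)/2 = P/2 + l/2)
J = -127/5 (J = 127/((1/2)*(-5) + (1/2)*(-5)) = 127/(-5/2 - 5/2) = 127/(-5) = 127*(-1/5) = -127/5 ≈ -25.400)
J*(125 - 29) = -127*(125 - 29)/5 = -127/5*96 = -12192/5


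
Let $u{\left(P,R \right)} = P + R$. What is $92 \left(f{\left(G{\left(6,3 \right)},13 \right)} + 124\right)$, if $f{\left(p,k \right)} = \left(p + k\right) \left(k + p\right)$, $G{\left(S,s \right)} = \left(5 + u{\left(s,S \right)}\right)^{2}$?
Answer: $4030060$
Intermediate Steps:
$G{\left(S,s \right)} = \left(5 + S + s\right)^{2}$ ($G{\left(S,s \right)} = \left(5 + \left(s + S\right)\right)^{2} = \left(5 + \left(S + s\right)\right)^{2} = \left(5 + S + s\right)^{2}$)
$f{\left(p,k \right)} = \left(k + p\right)^{2}$ ($f{\left(p,k \right)} = \left(k + p\right) \left(k + p\right) = \left(k + p\right)^{2}$)
$92 \left(f{\left(G{\left(6,3 \right)},13 \right)} + 124\right) = 92 \left(\left(13 + \left(5 + 6 + 3\right)^{2}\right)^{2} + 124\right) = 92 \left(\left(13 + 14^{2}\right)^{2} + 124\right) = 92 \left(\left(13 + 196\right)^{2} + 124\right) = 92 \left(209^{2} + 124\right) = 92 \left(43681 + 124\right) = 92 \cdot 43805 = 4030060$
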